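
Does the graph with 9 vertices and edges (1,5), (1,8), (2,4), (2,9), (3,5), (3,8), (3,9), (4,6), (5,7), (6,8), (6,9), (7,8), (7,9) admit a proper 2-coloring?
Yes. Partition: {1, 2, 3, 6, 7}, {4, 5, 8, 9}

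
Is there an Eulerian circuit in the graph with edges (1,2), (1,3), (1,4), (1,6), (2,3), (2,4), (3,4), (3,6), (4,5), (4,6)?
No (4 vertices have odd degree: {2, 4, 5, 6}; Eulerian circuit requires 0)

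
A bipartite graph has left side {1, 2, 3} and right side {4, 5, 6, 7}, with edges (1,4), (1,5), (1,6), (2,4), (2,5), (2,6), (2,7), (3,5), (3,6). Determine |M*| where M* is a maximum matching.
3 (matching: (1,6), (2,7), (3,5); upper bound min(|L|,|R|) = min(3,4) = 3)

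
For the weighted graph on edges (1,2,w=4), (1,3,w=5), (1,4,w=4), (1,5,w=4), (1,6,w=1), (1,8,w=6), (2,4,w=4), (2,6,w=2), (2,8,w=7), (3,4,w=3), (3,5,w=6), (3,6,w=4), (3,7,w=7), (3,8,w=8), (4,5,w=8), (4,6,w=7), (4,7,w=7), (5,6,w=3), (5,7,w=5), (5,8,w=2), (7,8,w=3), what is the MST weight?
18 (MST edges: (1,4,w=4), (1,6,w=1), (2,6,w=2), (3,4,w=3), (5,6,w=3), (5,8,w=2), (7,8,w=3); sum of weights 4 + 1 + 2 + 3 + 3 + 2 + 3 = 18)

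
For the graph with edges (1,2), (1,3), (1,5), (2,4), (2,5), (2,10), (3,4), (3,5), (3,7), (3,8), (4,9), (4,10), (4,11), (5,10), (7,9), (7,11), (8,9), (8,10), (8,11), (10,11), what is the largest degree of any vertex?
5 (attained at vertices 3, 4, 10)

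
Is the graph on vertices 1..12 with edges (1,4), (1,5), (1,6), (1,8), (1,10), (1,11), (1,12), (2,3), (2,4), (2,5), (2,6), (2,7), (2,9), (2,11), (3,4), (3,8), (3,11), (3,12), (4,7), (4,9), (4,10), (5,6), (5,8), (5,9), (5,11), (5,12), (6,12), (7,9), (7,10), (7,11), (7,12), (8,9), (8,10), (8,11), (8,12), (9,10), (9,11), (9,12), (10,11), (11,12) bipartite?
No (odd cycle of length 3: 10 -> 1 -> 4 -> 10)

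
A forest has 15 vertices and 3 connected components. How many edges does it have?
12 (Each of the 3 component trees on V_i vertices has V_i - 1 edges; summing gives V - C = 15 - 3 = 12)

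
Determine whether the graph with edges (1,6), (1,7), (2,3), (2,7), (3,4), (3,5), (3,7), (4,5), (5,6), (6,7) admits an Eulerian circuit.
No (2 vertices have odd degree: {5, 6}; Eulerian circuit requires 0)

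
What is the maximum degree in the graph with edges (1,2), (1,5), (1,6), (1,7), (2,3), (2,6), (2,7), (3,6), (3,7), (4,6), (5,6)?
5 (attained at vertex 6)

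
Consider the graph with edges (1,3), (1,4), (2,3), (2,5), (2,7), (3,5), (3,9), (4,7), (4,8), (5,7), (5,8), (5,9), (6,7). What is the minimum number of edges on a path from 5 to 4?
2 (path: 5 -> 7 -> 4, 2 edges)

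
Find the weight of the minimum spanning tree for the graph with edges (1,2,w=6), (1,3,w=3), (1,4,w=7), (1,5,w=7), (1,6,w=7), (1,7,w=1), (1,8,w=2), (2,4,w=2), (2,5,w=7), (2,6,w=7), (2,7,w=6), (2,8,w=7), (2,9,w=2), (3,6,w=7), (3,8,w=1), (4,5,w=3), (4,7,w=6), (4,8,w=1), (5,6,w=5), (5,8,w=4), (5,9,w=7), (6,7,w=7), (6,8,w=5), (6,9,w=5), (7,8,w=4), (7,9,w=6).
17 (MST edges: (1,7,w=1), (1,8,w=2), (2,4,w=2), (2,9,w=2), (3,8,w=1), (4,5,w=3), (4,8,w=1), (5,6,w=5); sum of weights 1 + 2 + 2 + 2 + 1 + 3 + 1 + 5 = 17)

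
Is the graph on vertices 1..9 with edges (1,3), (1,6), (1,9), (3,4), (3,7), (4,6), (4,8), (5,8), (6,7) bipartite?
Yes. Partition: {1, 2, 4, 5, 7}, {3, 6, 8, 9}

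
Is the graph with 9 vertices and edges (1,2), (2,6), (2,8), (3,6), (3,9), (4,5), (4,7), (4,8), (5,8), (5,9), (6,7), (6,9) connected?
Yes (BFS from 1 visits [1, 2, 6, 8, 3, 7, 9, 4, 5] — all 9 vertices reached)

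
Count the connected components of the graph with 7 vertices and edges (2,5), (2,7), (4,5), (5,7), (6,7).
3 (components: {1}, {2, 4, 5, 6, 7}, {3})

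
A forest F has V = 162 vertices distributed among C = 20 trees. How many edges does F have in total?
142 (Each of the 20 component trees on V_i vertices has V_i - 1 edges; summing gives V - C = 162 - 20 = 142)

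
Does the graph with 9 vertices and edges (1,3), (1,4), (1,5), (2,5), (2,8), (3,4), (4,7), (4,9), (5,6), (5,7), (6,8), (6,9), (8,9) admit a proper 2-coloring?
No (odd cycle of length 3: 4 -> 1 -> 3 -> 4)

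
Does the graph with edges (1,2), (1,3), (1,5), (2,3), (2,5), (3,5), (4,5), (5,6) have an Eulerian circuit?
No (6 vertices have odd degree: {1, 2, 3, 4, 5, 6}; Eulerian circuit requires 0)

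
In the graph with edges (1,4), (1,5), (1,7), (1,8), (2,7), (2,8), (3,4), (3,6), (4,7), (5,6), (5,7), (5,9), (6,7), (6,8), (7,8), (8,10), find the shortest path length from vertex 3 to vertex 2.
3 (path: 3 -> 6 -> 7 -> 2, 3 edges)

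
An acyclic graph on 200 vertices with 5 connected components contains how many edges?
195 (Each of the 5 component trees on V_i vertices has V_i - 1 edges; summing gives V - C = 200 - 5 = 195)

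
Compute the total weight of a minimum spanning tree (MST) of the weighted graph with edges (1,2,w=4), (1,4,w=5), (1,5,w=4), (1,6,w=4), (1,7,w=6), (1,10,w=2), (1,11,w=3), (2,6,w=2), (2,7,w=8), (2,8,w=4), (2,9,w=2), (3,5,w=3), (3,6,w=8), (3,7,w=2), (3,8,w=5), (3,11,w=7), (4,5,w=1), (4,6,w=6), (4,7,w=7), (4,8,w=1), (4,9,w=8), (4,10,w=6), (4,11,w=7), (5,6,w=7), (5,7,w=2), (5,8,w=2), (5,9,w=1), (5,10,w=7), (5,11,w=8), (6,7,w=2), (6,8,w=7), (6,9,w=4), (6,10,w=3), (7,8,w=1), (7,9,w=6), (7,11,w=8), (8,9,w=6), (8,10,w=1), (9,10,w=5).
16 (MST edges: (1,10,w=2), (1,11,w=3), (2,6,w=2), (2,9,w=2), (3,7,w=2), (4,5,w=1), (4,8,w=1), (5,9,w=1), (7,8,w=1), (8,10,w=1); sum of weights 2 + 3 + 2 + 2 + 2 + 1 + 1 + 1 + 1 + 1 = 16)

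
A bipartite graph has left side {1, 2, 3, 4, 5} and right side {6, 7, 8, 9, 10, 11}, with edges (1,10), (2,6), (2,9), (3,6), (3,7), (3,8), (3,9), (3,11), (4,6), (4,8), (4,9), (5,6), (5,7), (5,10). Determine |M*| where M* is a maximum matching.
5 (matching: (1,10), (2,9), (3,11), (4,8), (5,7); upper bound min(|L|,|R|) = min(5,6) = 5)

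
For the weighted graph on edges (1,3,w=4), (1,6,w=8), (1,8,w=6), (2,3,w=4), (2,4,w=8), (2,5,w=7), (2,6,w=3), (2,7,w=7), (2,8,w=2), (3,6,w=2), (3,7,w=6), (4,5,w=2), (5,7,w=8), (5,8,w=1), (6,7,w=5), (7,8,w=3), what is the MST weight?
17 (MST edges: (1,3,w=4), (2,6,w=3), (2,8,w=2), (3,6,w=2), (4,5,w=2), (5,8,w=1), (7,8,w=3); sum of weights 4 + 3 + 2 + 2 + 2 + 1 + 3 = 17)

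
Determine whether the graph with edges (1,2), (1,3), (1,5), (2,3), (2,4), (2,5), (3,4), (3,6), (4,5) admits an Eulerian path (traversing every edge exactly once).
No (4 vertices have odd degree: {1, 4, 5, 6}; Eulerian path requires 0 or 2)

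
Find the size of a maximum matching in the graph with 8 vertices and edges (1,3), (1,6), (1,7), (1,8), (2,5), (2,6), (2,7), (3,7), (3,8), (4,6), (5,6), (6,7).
4 (matching: (1,8), (2,5), (3,7), (4,6); upper bound floor(n/2) = floor(8/2) = 4)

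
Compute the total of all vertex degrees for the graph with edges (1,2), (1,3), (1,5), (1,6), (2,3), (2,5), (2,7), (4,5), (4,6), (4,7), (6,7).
22 (handshake: sum of degrees = 2|E| = 2 x 11 = 22)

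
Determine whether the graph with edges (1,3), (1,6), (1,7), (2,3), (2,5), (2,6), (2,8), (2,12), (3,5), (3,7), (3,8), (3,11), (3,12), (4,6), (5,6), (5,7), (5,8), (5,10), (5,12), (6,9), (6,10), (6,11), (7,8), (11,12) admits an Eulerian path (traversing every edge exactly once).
No (8 vertices have odd degree: {1, 2, 3, 4, 5, 6, 9, 11}; Eulerian path requires 0 or 2)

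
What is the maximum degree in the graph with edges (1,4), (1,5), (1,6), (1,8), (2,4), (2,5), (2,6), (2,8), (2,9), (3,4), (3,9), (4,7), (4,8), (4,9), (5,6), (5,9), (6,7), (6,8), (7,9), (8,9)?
6 (attained at vertices 4, 9)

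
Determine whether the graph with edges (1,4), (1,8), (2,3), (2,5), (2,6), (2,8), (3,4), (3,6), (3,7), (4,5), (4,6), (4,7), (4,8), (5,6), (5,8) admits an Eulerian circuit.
Yes (the graph is connected and all 8 vertices have even degree)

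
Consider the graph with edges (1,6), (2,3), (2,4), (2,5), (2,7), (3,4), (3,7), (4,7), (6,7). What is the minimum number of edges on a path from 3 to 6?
2 (path: 3 -> 7 -> 6, 2 edges)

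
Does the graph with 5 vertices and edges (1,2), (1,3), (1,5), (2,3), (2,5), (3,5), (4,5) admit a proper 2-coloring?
No (odd cycle of length 3: 5 -> 1 -> 3 -> 5)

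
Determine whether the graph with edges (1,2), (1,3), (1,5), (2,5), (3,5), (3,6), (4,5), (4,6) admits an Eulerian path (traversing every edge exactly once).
Yes (the graph is connected and exactly 2 vertices have odd degree: {1, 3}; any Eulerian path must start and end at those)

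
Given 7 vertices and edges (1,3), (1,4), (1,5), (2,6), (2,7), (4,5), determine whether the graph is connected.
No, it has 2 components: {1, 3, 4, 5}, {2, 6, 7}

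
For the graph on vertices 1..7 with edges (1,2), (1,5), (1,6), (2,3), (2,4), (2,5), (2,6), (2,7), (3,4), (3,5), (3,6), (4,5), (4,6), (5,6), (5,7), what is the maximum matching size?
3 (matching: (1,6), (2,4), (5,7); upper bound floor(n/2) = floor(7/2) = 3)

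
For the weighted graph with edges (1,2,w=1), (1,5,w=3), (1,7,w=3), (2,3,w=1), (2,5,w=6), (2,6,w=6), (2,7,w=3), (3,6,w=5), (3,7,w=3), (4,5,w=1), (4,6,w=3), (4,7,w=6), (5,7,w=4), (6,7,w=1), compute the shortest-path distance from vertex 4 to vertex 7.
4 (path: 4 -> 6 -> 7; weights 3 + 1 = 4)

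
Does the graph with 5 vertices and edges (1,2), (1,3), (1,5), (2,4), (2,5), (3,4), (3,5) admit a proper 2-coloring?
No (odd cycle of length 3: 2 -> 1 -> 5 -> 2)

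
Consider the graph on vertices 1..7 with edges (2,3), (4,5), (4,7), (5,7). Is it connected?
No, it has 4 components: {1}, {2, 3}, {4, 5, 7}, {6}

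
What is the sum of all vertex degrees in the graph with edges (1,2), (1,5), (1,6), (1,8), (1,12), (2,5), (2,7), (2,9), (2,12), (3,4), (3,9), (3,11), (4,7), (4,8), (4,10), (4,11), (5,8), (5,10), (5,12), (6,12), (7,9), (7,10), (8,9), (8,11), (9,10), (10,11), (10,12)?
54 (handshake: sum of degrees = 2|E| = 2 x 27 = 54)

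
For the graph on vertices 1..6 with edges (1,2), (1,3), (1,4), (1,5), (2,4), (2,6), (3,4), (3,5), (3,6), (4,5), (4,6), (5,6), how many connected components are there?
1 (components: {1, 2, 3, 4, 5, 6})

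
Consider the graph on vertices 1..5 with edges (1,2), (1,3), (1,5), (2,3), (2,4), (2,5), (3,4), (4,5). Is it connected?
Yes (BFS from 1 visits [1, 2, 3, 5, 4] — all 5 vertices reached)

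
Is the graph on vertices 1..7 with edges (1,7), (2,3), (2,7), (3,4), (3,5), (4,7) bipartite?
Yes. Partition: {1, 2, 4, 5, 6}, {3, 7}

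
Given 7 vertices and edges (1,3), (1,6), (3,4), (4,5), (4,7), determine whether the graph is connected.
No, it has 2 components: {1, 3, 4, 5, 6, 7}, {2}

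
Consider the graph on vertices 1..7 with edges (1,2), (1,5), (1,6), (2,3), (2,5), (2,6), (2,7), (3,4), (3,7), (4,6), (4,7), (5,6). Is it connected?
Yes (BFS from 1 visits [1, 2, 5, 6, 3, 7, 4] — all 7 vertices reached)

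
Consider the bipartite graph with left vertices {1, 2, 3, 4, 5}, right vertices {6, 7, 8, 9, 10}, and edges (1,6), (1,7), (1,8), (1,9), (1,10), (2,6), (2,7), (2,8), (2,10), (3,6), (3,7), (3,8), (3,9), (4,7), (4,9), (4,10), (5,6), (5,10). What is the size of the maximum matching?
5 (matching: (1,10), (2,8), (3,9), (4,7), (5,6); upper bound min(|L|,|R|) = min(5,5) = 5)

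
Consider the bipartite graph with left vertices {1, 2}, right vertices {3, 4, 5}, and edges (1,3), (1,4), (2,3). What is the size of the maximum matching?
2 (matching: (1,4), (2,3); upper bound min(|L|,|R|) = min(2,3) = 2)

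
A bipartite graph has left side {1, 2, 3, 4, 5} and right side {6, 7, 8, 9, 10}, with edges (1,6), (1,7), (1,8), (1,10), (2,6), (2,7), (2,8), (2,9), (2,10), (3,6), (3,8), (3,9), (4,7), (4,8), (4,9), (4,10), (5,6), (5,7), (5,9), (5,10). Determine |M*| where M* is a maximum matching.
5 (matching: (1,10), (2,9), (3,8), (4,7), (5,6); upper bound min(|L|,|R|) = min(5,5) = 5)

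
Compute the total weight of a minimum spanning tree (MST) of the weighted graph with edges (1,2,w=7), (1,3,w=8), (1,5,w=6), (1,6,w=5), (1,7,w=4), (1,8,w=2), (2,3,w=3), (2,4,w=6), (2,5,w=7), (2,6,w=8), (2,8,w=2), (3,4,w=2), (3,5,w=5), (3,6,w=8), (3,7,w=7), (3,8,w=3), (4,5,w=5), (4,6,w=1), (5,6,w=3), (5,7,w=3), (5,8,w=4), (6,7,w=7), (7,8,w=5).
16 (MST edges: (1,8,w=2), (2,3,w=3), (2,8,w=2), (3,4,w=2), (4,6,w=1), (5,6,w=3), (5,7,w=3); sum of weights 2 + 3 + 2 + 2 + 1 + 3 + 3 = 16)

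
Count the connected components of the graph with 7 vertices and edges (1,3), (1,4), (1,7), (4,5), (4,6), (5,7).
2 (components: {1, 3, 4, 5, 6, 7}, {2})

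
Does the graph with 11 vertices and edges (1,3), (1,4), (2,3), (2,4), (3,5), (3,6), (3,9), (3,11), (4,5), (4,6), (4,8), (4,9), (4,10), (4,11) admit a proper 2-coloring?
Yes. Partition: {1, 2, 5, 6, 7, 8, 9, 10, 11}, {3, 4}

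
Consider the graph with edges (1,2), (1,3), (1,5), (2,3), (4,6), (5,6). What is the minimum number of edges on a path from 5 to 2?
2 (path: 5 -> 1 -> 2, 2 edges)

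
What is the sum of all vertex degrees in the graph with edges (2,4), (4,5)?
4 (handshake: sum of degrees = 2|E| = 2 x 2 = 4)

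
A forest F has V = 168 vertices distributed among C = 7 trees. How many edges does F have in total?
161 (Each of the 7 component trees on V_i vertices has V_i - 1 edges; summing gives V - C = 168 - 7 = 161)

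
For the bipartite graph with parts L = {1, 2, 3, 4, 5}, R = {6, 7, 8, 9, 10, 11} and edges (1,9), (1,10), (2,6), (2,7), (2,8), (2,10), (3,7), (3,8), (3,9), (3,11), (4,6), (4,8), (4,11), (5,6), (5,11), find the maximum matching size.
5 (matching: (1,10), (2,7), (3,9), (4,8), (5,11); upper bound min(|L|,|R|) = min(5,6) = 5)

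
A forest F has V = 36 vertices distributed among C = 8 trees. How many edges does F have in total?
28 (Each of the 8 component trees on V_i vertices has V_i - 1 edges; summing gives V - C = 36 - 8 = 28)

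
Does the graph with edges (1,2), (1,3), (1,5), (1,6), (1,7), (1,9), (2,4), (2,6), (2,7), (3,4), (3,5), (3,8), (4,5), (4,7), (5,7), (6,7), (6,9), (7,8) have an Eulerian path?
Yes — and in fact it has an Eulerian circuit (the graph is connected and all 9 vertices have even degree)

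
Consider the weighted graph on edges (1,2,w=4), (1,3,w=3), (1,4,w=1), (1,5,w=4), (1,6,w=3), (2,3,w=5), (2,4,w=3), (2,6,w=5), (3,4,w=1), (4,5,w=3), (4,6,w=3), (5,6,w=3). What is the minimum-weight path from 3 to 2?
4 (path: 3 -> 4 -> 2; weights 1 + 3 = 4)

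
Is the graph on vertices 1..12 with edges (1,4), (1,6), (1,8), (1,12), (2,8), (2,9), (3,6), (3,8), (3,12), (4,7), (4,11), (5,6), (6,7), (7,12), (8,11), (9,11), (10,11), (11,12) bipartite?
Yes. Partition: {1, 2, 3, 5, 7, 11}, {4, 6, 8, 9, 10, 12}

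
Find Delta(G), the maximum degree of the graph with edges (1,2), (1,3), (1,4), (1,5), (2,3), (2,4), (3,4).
4 (attained at vertex 1)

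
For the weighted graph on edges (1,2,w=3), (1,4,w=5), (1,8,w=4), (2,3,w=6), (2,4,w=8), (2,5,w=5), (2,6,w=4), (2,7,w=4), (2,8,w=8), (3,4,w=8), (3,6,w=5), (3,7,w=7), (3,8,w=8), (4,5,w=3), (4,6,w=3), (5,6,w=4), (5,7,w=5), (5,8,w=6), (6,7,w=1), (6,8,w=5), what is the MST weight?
23 (MST edges: (1,2,w=3), (1,8,w=4), (2,6,w=4), (3,6,w=5), (4,5,w=3), (4,6,w=3), (6,7,w=1); sum of weights 3 + 4 + 4 + 5 + 3 + 3 + 1 = 23)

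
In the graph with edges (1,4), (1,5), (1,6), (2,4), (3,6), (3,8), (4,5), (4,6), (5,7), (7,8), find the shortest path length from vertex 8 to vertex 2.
4 (path: 8 -> 3 -> 6 -> 4 -> 2, 4 edges)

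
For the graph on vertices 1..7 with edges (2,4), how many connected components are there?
6 (components: {1}, {2, 4}, {3}, {5}, {6}, {7})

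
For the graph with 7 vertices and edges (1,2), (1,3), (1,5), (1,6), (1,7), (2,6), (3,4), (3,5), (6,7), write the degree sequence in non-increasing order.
[5, 3, 3, 2, 2, 2, 1] (degrees: deg(1)=5, deg(2)=2, deg(3)=3, deg(4)=1, deg(5)=2, deg(6)=3, deg(7)=2)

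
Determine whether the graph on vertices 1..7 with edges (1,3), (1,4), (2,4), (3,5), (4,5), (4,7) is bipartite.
Yes. Partition: {1, 2, 5, 6, 7}, {3, 4}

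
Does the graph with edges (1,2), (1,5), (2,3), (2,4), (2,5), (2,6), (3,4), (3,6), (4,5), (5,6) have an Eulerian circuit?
No (4 vertices have odd degree: {2, 3, 4, 6}; Eulerian circuit requires 0)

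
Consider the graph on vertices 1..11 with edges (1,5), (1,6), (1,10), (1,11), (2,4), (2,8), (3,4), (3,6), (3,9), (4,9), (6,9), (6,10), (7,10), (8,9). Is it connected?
Yes (BFS from 1 visits [1, 5, 6, 10, 11, 3, 9, 7, 4, 8, 2] — all 11 vertices reached)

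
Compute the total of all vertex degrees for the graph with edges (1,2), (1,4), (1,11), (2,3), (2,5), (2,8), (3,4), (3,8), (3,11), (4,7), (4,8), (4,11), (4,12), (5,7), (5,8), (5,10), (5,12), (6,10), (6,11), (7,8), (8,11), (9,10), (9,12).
46 (handshake: sum of degrees = 2|E| = 2 x 23 = 46)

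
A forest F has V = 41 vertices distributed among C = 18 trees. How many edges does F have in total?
23 (Each of the 18 component trees on V_i vertices has V_i - 1 edges; summing gives V - C = 41 - 18 = 23)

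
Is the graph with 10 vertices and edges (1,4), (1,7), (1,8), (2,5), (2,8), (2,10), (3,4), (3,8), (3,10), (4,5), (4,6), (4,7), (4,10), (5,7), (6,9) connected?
Yes (BFS from 1 visits [1, 4, 7, 8, 3, 5, 6, 10, 2, 9] — all 10 vertices reached)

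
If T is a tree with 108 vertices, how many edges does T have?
107 (A tree on V vertices has V - 1 edges, so 108 - 1 = 107)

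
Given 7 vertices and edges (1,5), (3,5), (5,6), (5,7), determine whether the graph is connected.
No, it has 3 components: {1, 3, 5, 6, 7}, {2}, {4}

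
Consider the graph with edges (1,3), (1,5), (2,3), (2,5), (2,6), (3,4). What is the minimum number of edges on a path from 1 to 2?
2 (path: 1 -> 3 -> 2, 2 edges)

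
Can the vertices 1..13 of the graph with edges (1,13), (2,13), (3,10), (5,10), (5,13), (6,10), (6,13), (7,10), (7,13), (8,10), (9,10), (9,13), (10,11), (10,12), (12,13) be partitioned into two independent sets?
Yes. Partition: {1, 2, 3, 4, 5, 6, 7, 8, 9, 11, 12}, {10, 13}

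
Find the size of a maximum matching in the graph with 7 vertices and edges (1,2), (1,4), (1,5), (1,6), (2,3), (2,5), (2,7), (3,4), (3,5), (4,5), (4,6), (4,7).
3 (matching: (1,6), (3,5), (4,7); upper bound floor(n/2) = floor(7/2) = 3)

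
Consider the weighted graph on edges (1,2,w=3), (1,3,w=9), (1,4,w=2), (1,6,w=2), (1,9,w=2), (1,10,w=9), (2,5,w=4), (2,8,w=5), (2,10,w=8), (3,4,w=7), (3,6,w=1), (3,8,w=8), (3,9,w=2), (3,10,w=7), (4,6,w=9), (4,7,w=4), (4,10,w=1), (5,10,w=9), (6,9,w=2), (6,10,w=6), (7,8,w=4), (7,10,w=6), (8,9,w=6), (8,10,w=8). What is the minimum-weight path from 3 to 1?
3 (path: 3 -> 6 -> 1; weights 1 + 2 = 3)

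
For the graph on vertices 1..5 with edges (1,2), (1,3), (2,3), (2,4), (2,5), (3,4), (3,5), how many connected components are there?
1 (components: {1, 2, 3, 4, 5})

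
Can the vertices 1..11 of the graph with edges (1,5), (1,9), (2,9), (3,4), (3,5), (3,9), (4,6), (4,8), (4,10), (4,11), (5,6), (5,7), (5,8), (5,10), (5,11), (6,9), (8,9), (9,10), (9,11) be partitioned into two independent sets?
Yes. Partition: {1, 2, 3, 6, 7, 8, 10, 11}, {4, 5, 9}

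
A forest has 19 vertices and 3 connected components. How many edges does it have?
16 (Each of the 3 component trees on V_i vertices has V_i - 1 edges; summing gives V - C = 19 - 3 = 16)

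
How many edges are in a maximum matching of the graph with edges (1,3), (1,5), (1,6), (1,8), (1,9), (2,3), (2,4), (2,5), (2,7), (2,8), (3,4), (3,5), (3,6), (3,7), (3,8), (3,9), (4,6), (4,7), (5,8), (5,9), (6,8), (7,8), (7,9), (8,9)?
4 (matching: (1,5), (2,7), (3,9), (6,8); upper bound floor(n/2) = floor(9/2) = 4)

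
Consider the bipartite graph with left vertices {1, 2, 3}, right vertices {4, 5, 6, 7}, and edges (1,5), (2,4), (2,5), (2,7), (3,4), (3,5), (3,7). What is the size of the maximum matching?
3 (matching: (1,5), (2,7), (3,4); upper bound min(|L|,|R|) = min(3,4) = 3)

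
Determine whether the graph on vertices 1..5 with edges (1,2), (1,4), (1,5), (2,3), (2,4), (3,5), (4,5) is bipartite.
No (odd cycle of length 3: 2 -> 1 -> 4 -> 2)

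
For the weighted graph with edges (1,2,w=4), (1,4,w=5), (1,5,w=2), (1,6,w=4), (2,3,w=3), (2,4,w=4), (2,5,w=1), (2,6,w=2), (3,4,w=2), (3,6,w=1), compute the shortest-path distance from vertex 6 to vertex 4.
3 (path: 6 -> 3 -> 4; weights 1 + 2 = 3)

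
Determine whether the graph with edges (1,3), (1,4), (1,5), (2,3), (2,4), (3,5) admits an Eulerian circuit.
No (2 vertices have odd degree: {1, 3}; Eulerian circuit requires 0)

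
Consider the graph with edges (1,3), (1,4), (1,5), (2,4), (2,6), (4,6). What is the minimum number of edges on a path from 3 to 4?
2 (path: 3 -> 1 -> 4, 2 edges)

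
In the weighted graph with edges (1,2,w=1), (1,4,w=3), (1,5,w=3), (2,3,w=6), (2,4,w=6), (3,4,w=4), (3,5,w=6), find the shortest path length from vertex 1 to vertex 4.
3 (path: 1 -> 4; weights 3 = 3)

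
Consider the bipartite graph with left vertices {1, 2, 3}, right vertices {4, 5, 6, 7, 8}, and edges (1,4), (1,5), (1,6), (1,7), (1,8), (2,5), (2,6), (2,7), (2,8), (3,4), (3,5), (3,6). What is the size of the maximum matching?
3 (matching: (1,8), (2,7), (3,6); upper bound min(|L|,|R|) = min(3,5) = 3)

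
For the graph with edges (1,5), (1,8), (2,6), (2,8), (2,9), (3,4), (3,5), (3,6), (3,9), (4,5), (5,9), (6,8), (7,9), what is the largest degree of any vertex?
4 (attained at vertices 3, 5, 9)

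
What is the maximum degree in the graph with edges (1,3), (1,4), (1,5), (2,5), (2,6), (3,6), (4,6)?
3 (attained at vertices 1, 6)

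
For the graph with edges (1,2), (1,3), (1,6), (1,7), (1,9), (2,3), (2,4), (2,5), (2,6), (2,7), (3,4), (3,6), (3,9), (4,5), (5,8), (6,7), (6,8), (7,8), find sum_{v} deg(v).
36 (handshake: sum of degrees = 2|E| = 2 x 18 = 36)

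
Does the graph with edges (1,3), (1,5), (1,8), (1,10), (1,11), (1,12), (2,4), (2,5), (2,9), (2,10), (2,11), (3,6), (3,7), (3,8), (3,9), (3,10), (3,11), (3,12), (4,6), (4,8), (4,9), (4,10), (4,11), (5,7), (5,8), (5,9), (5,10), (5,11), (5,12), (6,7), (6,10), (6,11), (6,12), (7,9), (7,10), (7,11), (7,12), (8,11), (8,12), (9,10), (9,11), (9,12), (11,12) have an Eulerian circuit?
No (2 vertices have odd degree: {2, 7}; Eulerian circuit requires 0)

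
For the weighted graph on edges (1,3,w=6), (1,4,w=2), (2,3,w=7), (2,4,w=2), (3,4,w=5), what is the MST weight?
9 (MST edges: (1,4,w=2), (2,4,w=2), (3,4,w=5); sum of weights 2 + 2 + 5 = 9)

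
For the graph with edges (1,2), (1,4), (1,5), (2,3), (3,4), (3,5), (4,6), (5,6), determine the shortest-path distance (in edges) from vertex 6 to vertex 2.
3 (path: 6 -> 4 -> 1 -> 2, 3 edges)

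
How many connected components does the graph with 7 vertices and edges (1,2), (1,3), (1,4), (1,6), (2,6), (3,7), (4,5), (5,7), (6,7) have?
1 (components: {1, 2, 3, 4, 5, 6, 7})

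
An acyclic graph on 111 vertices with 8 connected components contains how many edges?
103 (Each of the 8 component trees on V_i vertices has V_i - 1 edges; summing gives V - C = 111 - 8 = 103)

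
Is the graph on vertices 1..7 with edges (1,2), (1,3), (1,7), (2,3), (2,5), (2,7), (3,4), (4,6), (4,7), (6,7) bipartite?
No (odd cycle of length 3: 2 -> 1 -> 3 -> 2)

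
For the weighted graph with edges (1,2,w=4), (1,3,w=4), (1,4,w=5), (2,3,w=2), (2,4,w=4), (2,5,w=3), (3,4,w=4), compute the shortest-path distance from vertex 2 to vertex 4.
4 (path: 2 -> 4; weights 4 = 4)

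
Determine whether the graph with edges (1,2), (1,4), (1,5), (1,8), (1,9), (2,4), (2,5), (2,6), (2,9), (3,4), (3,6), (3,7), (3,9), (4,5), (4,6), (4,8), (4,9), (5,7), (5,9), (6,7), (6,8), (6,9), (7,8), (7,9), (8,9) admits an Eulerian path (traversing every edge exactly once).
No (6 vertices have odd degree: {1, 2, 4, 5, 7, 8}; Eulerian path requires 0 or 2)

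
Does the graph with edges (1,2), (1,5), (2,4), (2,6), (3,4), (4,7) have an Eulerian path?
No (6 vertices have odd degree: {2, 3, 4, 5, 6, 7}; Eulerian path requires 0 or 2)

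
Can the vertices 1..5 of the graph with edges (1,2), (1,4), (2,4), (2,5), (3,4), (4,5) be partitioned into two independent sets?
No (odd cycle of length 3: 4 -> 1 -> 2 -> 4)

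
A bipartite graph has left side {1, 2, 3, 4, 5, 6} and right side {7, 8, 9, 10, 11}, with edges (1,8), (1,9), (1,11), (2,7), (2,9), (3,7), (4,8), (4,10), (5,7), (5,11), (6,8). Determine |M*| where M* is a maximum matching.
5 (matching: (1,11), (2,9), (3,7), (4,10), (6,8); upper bound min(|L|,|R|) = min(6,5) = 5)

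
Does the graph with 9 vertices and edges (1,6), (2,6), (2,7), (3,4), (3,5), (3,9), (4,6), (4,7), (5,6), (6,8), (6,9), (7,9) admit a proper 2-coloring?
Yes. Partition: {1, 2, 4, 5, 8, 9}, {3, 6, 7}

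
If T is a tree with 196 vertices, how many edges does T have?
195 (A tree on V vertices has V - 1 edges, so 196 - 1 = 195)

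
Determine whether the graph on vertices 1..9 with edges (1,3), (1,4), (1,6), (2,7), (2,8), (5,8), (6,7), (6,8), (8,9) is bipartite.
Yes. Partition: {1, 7, 8}, {2, 3, 4, 5, 6, 9}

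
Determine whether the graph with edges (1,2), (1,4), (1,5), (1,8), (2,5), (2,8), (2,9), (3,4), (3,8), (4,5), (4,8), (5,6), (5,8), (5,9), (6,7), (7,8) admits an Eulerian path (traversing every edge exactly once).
Yes — and in fact it has an Eulerian circuit (the graph is connected and all 9 vertices have even degree)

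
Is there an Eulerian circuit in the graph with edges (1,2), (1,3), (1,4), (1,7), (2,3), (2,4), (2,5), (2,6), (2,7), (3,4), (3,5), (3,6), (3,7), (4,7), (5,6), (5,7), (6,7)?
Yes (the graph is connected and all 7 vertices have even degree)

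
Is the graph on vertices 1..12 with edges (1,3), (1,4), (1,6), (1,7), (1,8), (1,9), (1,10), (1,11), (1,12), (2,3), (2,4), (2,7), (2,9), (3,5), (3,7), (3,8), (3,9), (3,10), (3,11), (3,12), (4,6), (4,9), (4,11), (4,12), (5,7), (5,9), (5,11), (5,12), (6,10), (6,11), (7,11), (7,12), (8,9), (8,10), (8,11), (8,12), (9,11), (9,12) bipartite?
No (odd cycle of length 3: 6 -> 1 -> 4 -> 6)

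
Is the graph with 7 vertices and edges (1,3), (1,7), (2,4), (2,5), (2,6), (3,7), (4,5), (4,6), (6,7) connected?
Yes (BFS from 1 visits [1, 3, 7, 6, 2, 4, 5] — all 7 vertices reached)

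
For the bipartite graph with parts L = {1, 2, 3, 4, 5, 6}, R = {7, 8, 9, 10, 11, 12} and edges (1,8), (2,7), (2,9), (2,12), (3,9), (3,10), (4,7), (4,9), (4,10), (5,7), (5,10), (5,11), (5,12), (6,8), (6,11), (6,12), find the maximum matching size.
6 (matching: (1,8), (2,12), (3,10), (4,9), (5,7), (6,11); upper bound min(|L|,|R|) = min(6,6) = 6)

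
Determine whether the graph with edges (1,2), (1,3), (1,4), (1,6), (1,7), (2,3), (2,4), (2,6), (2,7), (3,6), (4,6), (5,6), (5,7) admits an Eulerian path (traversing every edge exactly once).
No (6 vertices have odd degree: {1, 2, 3, 4, 6, 7}; Eulerian path requires 0 or 2)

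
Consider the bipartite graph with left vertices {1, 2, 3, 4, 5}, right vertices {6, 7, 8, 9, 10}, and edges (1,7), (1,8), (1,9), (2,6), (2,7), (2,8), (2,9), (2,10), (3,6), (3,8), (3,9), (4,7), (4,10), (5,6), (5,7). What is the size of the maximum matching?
5 (matching: (1,9), (2,10), (3,8), (4,7), (5,6); upper bound min(|L|,|R|) = min(5,5) = 5)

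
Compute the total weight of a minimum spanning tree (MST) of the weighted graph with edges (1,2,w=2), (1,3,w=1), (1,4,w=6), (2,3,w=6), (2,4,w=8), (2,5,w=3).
12 (MST edges: (1,2,w=2), (1,3,w=1), (1,4,w=6), (2,5,w=3); sum of weights 2 + 1 + 6 + 3 = 12)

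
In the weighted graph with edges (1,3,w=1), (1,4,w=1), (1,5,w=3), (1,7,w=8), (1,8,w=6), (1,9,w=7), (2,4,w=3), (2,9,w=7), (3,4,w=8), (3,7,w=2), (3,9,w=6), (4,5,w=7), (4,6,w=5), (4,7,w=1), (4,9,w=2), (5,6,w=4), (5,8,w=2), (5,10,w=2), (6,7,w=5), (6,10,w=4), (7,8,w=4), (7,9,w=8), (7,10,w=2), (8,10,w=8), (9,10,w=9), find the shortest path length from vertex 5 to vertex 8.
2 (path: 5 -> 8; weights 2 = 2)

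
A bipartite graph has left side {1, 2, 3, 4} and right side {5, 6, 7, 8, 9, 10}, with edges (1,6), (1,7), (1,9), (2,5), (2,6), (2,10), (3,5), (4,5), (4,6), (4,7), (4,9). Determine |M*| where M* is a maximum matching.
4 (matching: (1,9), (2,10), (3,5), (4,7); upper bound min(|L|,|R|) = min(4,6) = 4)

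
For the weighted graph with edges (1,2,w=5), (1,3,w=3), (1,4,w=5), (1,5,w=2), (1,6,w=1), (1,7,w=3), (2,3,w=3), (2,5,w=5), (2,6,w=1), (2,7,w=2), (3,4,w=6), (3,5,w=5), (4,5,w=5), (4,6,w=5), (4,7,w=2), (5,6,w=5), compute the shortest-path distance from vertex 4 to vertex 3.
6 (path: 4 -> 3; weights 6 = 6)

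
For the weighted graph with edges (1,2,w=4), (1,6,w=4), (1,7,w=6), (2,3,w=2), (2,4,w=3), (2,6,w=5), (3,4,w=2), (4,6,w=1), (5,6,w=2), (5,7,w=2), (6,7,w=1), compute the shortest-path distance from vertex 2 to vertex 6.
4 (path: 2 -> 4 -> 6; weights 3 + 1 = 4)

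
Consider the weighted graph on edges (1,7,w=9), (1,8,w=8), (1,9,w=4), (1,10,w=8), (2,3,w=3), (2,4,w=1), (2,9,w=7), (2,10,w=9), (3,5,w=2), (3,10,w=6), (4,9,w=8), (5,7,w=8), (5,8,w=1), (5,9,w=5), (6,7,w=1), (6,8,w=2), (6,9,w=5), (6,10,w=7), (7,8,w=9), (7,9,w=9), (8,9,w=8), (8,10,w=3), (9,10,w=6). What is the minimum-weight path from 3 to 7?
6 (path: 3 -> 5 -> 8 -> 6 -> 7; weights 2 + 1 + 2 + 1 = 6)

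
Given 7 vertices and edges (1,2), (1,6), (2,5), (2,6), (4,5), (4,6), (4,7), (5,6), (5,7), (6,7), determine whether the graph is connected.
No, it has 2 components: {1, 2, 4, 5, 6, 7}, {3}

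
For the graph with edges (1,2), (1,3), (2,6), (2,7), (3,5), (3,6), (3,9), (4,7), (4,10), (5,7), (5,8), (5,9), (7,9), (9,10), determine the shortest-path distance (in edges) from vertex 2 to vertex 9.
2 (path: 2 -> 7 -> 9, 2 edges)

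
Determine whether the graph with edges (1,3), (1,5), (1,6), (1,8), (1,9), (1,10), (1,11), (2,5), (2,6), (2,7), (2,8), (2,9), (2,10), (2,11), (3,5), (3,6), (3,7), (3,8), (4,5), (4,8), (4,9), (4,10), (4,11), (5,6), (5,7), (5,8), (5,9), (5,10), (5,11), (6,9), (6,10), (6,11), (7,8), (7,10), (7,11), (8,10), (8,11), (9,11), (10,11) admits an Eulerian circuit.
No (6 vertices have odd degree: {1, 2, 3, 4, 6, 11}; Eulerian circuit requires 0)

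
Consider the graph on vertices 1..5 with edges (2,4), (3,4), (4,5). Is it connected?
No, it has 2 components: {1}, {2, 3, 4, 5}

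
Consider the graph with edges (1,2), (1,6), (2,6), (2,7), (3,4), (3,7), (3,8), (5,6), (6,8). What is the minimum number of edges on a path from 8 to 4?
2 (path: 8 -> 3 -> 4, 2 edges)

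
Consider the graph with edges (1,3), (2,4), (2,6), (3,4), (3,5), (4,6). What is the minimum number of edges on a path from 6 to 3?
2 (path: 6 -> 4 -> 3, 2 edges)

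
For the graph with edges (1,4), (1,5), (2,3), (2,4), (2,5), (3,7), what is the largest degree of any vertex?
3 (attained at vertex 2)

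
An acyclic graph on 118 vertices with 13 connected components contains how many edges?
105 (Each of the 13 component trees on V_i vertices has V_i - 1 edges; summing gives V - C = 118 - 13 = 105)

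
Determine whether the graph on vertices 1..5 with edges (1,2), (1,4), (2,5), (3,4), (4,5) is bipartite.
Yes. Partition: {1, 3, 5}, {2, 4}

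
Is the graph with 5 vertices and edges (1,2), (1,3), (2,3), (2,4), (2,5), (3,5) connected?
Yes (BFS from 1 visits [1, 2, 3, 4, 5] — all 5 vertices reached)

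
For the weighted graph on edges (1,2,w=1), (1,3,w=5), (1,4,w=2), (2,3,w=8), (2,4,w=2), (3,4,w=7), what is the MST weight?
8 (MST edges: (1,2,w=1), (1,3,w=5), (1,4,w=2); sum of weights 1 + 5 + 2 = 8)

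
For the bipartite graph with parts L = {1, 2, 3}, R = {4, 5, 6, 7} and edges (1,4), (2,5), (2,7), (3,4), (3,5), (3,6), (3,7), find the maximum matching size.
3 (matching: (1,4), (2,7), (3,6); upper bound min(|L|,|R|) = min(3,4) = 3)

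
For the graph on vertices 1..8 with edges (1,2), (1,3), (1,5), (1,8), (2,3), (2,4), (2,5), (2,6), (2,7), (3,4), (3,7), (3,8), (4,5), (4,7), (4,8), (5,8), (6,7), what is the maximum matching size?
4 (matching: (1,8), (2,6), (3,7), (4,5); upper bound floor(n/2) = floor(8/2) = 4)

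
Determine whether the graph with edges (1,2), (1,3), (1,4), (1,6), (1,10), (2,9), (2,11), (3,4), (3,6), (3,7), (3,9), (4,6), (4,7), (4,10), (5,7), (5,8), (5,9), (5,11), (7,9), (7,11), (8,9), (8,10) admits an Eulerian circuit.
No (10 vertices have odd degree: {1, 2, 3, 4, 6, 7, 8, 9, 10, 11}; Eulerian circuit requires 0)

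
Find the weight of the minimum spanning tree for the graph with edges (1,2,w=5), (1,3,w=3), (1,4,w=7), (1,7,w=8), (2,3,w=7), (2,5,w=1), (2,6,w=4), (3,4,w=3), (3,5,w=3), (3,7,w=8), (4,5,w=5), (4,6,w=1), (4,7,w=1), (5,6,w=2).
11 (MST edges: (1,3,w=3), (2,5,w=1), (3,5,w=3), (4,6,w=1), (4,7,w=1), (5,6,w=2); sum of weights 3 + 1 + 3 + 1 + 1 + 2 = 11)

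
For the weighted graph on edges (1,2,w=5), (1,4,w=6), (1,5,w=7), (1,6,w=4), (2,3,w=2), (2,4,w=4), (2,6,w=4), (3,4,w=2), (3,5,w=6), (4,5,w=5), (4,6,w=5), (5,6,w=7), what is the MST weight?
17 (MST edges: (1,6,w=4), (2,3,w=2), (2,6,w=4), (3,4,w=2), (4,5,w=5); sum of weights 4 + 2 + 4 + 2 + 5 = 17)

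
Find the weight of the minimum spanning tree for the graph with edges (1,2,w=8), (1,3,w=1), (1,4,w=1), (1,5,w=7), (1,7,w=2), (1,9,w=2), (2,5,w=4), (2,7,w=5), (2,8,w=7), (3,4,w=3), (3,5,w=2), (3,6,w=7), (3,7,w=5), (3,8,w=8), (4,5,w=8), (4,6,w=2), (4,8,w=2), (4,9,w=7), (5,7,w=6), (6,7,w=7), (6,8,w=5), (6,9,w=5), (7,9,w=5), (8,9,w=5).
16 (MST edges: (1,3,w=1), (1,4,w=1), (1,7,w=2), (1,9,w=2), (2,5,w=4), (3,5,w=2), (4,6,w=2), (4,8,w=2); sum of weights 1 + 1 + 2 + 2 + 4 + 2 + 2 + 2 = 16)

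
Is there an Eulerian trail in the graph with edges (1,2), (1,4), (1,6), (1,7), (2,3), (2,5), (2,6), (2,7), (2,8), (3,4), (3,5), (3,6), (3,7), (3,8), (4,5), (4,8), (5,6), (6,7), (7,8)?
Yes (the graph is connected and exactly 2 vertices have odd degree: {6, 7}; any Eulerian path must start and end at those)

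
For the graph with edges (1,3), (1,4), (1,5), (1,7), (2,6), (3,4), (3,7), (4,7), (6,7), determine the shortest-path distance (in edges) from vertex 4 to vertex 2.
3 (path: 4 -> 7 -> 6 -> 2, 3 edges)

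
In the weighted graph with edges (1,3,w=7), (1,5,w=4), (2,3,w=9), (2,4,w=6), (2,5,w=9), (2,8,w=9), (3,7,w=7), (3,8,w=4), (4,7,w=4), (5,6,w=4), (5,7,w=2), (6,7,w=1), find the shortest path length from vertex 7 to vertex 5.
2 (path: 7 -> 5; weights 2 = 2)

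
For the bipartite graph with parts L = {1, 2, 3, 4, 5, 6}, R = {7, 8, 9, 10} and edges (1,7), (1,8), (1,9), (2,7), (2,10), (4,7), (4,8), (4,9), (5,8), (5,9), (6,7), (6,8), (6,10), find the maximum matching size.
4 (matching: (1,9), (2,10), (4,8), (6,7); upper bound min(|L|,|R|) = min(6,4) = 4)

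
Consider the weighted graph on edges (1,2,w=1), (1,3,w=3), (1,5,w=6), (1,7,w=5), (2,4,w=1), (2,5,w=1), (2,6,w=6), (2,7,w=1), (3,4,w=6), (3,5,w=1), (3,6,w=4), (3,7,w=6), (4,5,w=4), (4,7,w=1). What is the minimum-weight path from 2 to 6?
6 (path: 2 -> 6; weights 6 = 6)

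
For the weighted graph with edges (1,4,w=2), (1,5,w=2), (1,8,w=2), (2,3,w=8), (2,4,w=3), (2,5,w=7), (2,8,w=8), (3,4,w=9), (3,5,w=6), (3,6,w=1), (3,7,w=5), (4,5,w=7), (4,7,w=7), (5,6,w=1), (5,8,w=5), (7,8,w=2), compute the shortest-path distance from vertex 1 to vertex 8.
2 (path: 1 -> 8; weights 2 = 2)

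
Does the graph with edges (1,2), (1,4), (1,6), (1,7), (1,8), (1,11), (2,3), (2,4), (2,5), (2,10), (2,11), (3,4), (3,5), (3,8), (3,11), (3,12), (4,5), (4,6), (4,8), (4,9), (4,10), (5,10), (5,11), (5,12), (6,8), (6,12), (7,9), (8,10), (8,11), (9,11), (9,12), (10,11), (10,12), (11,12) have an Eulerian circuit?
Yes (the graph is connected and all 12 vertices have even degree)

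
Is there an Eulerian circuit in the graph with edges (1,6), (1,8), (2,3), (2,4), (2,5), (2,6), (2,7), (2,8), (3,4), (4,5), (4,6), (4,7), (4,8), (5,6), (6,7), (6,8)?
No (2 vertices have odd degree: {5, 7}; Eulerian circuit requires 0)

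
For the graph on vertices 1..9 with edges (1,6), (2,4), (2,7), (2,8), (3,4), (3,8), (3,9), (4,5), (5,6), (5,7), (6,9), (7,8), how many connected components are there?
1 (components: {1, 2, 3, 4, 5, 6, 7, 8, 9})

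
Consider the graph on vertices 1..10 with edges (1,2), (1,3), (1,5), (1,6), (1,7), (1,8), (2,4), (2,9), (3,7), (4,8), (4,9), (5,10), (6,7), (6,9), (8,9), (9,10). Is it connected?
Yes (BFS from 1 visits [1, 2, 3, 5, 6, 7, 8, 4, 9, 10] — all 10 vertices reached)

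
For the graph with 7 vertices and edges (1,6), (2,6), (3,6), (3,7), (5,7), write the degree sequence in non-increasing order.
[3, 2, 2, 1, 1, 1, 0] (degrees: deg(1)=1, deg(2)=1, deg(3)=2, deg(4)=0, deg(5)=1, deg(6)=3, deg(7)=2)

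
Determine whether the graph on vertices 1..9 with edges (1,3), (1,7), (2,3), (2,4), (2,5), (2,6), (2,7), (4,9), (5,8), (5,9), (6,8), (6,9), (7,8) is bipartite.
Yes. Partition: {1, 2, 8, 9}, {3, 4, 5, 6, 7}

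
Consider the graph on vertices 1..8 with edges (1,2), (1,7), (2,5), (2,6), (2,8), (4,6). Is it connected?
No, it has 2 components: {1, 2, 4, 5, 6, 7, 8}, {3}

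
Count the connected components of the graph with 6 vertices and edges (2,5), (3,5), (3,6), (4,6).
2 (components: {1}, {2, 3, 4, 5, 6})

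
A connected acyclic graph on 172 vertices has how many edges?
171 (A tree on V vertices has V - 1 edges, so 172 - 1 = 171)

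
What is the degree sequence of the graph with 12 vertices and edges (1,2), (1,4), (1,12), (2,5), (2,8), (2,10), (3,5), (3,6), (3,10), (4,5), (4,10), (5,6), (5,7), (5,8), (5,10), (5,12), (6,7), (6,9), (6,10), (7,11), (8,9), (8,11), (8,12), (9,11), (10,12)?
[8, 6, 5, 5, 4, 4, 3, 3, 3, 3, 3, 3] (degrees: deg(1)=3, deg(2)=4, deg(3)=3, deg(4)=3, deg(5)=8, deg(6)=5, deg(7)=3, deg(8)=5, deg(9)=3, deg(10)=6, deg(11)=3, deg(12)=4)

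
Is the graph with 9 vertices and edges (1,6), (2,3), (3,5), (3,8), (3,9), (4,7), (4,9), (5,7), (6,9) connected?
Yes (BFS from 1 visits [1, 6, 9, 3, 4, 2, 5, 8, 7] — all 9 vertices reached)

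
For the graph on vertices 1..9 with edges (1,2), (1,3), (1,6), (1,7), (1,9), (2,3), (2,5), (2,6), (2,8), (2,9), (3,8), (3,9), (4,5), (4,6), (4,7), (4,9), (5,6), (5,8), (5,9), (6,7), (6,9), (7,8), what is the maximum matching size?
4 (matching: (2,8), (3,9), (4,5), (6,7); upper bound floor(n/2) = floor(9/2) = 4)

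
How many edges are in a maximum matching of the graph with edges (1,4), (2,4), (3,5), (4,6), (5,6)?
2 (matching: (1,4), (5,6); upper bound floor(n/2) = floor(6/2) = 3)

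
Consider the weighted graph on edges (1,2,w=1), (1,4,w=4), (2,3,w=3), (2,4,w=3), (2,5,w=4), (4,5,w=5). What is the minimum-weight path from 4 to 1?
4 (path: 4 -> 1; weights 4 = 4)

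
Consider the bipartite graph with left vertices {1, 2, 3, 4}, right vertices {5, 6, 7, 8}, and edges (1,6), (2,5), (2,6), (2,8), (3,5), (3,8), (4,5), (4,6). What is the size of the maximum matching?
3 (matching: (1,6), (2,8), (3,5); upper bound min(|L|,|R|) = min(4,4) = 4)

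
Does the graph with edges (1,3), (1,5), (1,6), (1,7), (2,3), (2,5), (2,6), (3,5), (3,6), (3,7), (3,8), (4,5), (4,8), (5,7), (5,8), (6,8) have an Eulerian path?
Yes (the graph is connected and exactly 2 vertices have odd degree: {2, 7}; any Eulerian path must start and end at those)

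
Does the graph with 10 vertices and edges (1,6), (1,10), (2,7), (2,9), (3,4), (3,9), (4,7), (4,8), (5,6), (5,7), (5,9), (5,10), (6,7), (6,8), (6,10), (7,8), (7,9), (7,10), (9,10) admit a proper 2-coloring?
No (odd cycle of length 3: 10 -> 1 -> 6 -> 10)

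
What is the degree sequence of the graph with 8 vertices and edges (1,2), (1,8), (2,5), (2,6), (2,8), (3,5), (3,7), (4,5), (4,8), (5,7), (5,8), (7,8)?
[5, 5, 4, 3, 2, 2, 2, 1] (degrees: deg(1)=2, deg(2)=4, deg(3)=2, deg(4)=2, deg(5)=5, deg(6)=1, deg(7)=3, deg(8)=5)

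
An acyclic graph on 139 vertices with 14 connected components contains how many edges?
125 (Each of the 14 component trees on V_i vertices has V_i - 1 edges; summing gives V - C = 139 - 14 = 125)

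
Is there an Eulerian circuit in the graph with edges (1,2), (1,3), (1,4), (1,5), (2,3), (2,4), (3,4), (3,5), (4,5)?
No (2 vertices have odd degree: {2, 5}; Eulerian circuit requires 0)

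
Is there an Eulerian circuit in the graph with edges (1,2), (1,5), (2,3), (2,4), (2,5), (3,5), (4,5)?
Yes (the graph is connected and all 5 vertices have even degree)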